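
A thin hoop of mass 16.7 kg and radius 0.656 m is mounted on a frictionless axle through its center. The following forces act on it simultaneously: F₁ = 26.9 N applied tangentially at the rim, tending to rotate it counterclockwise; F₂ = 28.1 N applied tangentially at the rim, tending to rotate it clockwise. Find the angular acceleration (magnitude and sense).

α ≈ 0.110 rad/s², clockwise

I = MR² = (16.7)(0.656)² = 7.187 kg·m².
Taking counterclockwise as positive: τ₁ = +(26.9)(0.656) = +17.65 N·m; τ₂ = −(28.1)(0.656) = −18.43 N·m.
Net torque τ = -0.7872 N·m.
α = τ/I = -0.7872/7.187 = -0.1095 rad/s².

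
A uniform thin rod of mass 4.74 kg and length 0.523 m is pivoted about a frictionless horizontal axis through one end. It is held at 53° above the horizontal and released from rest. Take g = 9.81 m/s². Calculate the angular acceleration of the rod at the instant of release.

α ≈ 16.9 rad/s²

About the pivot, I = (1/3)ML² = (1/3)(4.74)(0.523)² = 0.4322 kg·m².
The weight acts at the center, a distance L/2 = 0.2615 m from the pivot; τ = Mg(L/2) cos 53° = 7.318 N·m.
α = τ/I = 7.318/0.4322 = 16.93 rad/s².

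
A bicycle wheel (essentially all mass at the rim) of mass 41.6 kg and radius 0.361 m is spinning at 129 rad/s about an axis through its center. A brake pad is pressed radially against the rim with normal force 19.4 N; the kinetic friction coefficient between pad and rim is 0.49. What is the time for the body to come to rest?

I = MR² = (41.6)(0.361)² = 5.421 kg·m².
Friction force f = μN = (0.49)(19.4) = 9.506 N at the rim; torque magnitude τ = fR = 3.432 N·m, opposing ω.
|α| = τ/I = 3.432/5.421 = 0.6330 rad/s² (deceleration).
0 = ω₀ − |α|t ⇒ t = ω₀/|α| = 129/0.6330 = 203.8 s.

t ≈ 204 s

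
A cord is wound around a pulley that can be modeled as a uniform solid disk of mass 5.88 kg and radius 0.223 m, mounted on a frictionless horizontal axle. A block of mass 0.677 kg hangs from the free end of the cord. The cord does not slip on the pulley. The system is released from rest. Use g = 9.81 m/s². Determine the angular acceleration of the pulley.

α ≈ 8.23 rad/s²

I = ½MR² = (1/2)(5.88)(0.223)² = 0.1462 kg·m².
Block: mg − T = ma. Pulley: TR = Iα. No-slip: a = αR, so T = (I/R²)a = 2.940·a.
Then mg = (m + 2.940)a, so a = (0.677)(9.81)/(0.677 + 2.940) = 1.836 m/s².
α = a/R = 1.836/0.223 = 8.234 rad/s².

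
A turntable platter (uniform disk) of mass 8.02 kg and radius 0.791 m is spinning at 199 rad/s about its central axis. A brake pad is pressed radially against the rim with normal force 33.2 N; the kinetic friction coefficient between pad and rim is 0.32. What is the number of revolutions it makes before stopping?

I = ½MR² = (1/2)(8.02)(0.791)² = 2.509 kg·m².
Friction force f = μN = (0.32)(33.2) = 10.62 N at the rim; torque magnitude τ = fR = 8.404 N·m, opposing ω.
|α| = τ/I = 8.404/2.509 = 3.349 rad/s² (deceleration).
ω² = ω₀² − 2|α|θ with ω = 0 ⇒ θ = ω₀²/(2|α|) = 5912 rad = 940.9 rev.

≈ 941 revolutions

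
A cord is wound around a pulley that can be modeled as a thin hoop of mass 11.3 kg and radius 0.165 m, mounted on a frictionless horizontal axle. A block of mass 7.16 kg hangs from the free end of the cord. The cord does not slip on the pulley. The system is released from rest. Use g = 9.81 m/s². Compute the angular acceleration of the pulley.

α ≈ 23.1 rad/s²

I = MR² = (11.3)(0.165)² = 0.3076 kg·m².
Block: mg − T = ma. Pulley: TR = Iα. No-slip: a = αR, so T = (I/R²)a = 11.30·a.
Then mg = (m + 11.30)a, so a = (7.16)(9.81)/(7.16 + 11.30) = 3.805 m/s².
α = a/R = 3.805/0.165 = 23.06 rad/s².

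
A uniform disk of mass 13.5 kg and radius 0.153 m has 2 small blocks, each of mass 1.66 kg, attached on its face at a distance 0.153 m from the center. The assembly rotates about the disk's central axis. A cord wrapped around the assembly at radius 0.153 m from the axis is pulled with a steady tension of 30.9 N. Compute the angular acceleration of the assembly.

α ≈ 20.1 rad/s²

I_disk = ½MR² = ½(13.5)(0.153)² = 0.1580 kg·m².
I_blocks = 2·m·r² = 2(1.66)(0.153)² = 0.07772 kg·m².
Total I = 0.2357 kg·m².
τ = F r = (30.9)(0.153) = 4.728 N·m.
α = τ/I = 4.728/0.2357 = 20.06 rad/s².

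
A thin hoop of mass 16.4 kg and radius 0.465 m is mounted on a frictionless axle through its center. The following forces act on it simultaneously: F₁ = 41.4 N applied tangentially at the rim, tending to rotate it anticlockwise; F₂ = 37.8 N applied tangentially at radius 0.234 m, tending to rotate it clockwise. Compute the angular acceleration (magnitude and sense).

α ≈ 2.93 rad/s², anticlockwise

I = MR² = (16.4)(0.465)² = 3.546 kg·m².
Taking anticlockwise as positive: τ₁ = +(41.4)(0.465) = +19.25 N·m; τ₂ = −(37.8)(0.234) = −8.845 N·m.
Net torque τ = 10.41 N·m.
α = τ/I = 10.41/3.546 = 2.934 rad/s².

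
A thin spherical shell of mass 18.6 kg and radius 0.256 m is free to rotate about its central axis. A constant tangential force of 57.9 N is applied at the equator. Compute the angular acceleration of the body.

I = (2/3)MR² = (2/3)(18.6)(0.256)² = 0.8126 kg·m².
τ = F R = (57.9)(0.256) = 14.82 N·m.
Newton's second law for rotation, τ = Iα, gives α = τ/I = 14.82/0.8126 = 18.24 rad/s².

α ≈ 18.2 rad/s²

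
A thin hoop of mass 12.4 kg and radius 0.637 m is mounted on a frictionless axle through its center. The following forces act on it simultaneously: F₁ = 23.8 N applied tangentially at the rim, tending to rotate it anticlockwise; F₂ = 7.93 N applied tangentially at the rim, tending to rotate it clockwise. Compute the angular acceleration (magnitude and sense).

α ≈ 2.01 rad/s², anticlockwise

I = MR² = (12.4)(0.637)² = 5.032 kg·m².
Taking anticlockwise as positive: τ₁ = +(23.8)(0.637) = +15.16 N·m; τ₂ = −(7.93)(0.637) = −5.051 N·m.
Net torque τ = 10.11 N·m.
α = τ/I = 10.11/5.032 = 2.009 rad/s².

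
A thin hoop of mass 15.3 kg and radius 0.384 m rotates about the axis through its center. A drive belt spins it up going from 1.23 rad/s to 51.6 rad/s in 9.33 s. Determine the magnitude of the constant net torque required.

τ ≈ 12.2 N·m

I = MR² = (15.3)(0.384)² = 2.256 kg·m².
α = Δω/Δt = (51.6 − 1.23)/9.33 = 5.399 rad/s².
τ = Iα = (2.256)(5.399) = 12.18 N·m.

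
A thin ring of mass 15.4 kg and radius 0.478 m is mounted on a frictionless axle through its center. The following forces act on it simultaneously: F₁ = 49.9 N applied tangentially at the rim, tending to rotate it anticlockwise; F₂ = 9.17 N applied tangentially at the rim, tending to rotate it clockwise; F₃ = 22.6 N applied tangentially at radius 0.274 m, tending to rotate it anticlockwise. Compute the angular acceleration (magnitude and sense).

α ≈ 7.29 rad/s², anticlockwise

I = MR² = (15.4)(0.478)² = 3.519 kg·m².
Taking anticlockwise as positive: τ₁ = +(49.9)(0.478) = +23.85 N·m; τ₂ = −(9.17)(0.478) = −4.383 N·m; τ₃ = +(22.6)(0.274) = +6.192 N·m.
Net torque τ = 25.66 N·m.
α = τ/I = 25.66/3.519 = 7.293 rad/s².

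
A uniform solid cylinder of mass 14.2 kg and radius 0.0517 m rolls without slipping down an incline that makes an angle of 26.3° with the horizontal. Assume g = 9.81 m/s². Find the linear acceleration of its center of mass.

Translation along the incline: Mg sinθ − f = Ma.
Rotation about the center: fR = Iα with I = ½MR². No-slip gives a = αR, so f = (I/R²)a = (1/2)M a.
Substituting: Mg sinθ = (1 + 0.5000)Ma, so a = g sinθ/(1 + 0.5000) = (9.81) sin 26.3° / 1.500 = 2.898 m/s².

a ≈ 2.90 m/s²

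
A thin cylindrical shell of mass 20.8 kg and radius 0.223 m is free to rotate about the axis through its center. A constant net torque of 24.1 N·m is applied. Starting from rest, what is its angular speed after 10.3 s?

ω ≈ 240 rad/s

I = MR² = (20.8)(0.223)² = 1.034 kg·m².
α = τ/I = 24.1/1.034 = 23.30 rad/s².
ω = ω₀ + αt = 0 + (23.30)(10.3) = 240.0 rad/s.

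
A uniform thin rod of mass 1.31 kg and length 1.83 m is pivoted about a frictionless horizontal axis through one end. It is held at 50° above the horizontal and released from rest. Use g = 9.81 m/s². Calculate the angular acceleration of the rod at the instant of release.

α ≈ 5.17 rad/s²

About the pivot, I = (1/3)ML² = (1/3)(1.31)(1.83)² = 1.462 kg·m².
The weight acts at the center, a distance L/2 = 0.9150 m from the pivot; τ = Mg(L/2) cos 50° = 7.558 N·m.
α = τ/I = 7.558/1.462 = 5.169 rad/s².
(Equivalently α = (3g/(2L)) cos 50° = 5.169 rad/s².)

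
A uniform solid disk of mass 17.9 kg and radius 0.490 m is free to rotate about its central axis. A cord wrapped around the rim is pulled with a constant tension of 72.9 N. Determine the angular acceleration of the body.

α ≈ 16.6 rad/s²

I = ½MR² = (1/2)(17.9)(0.490)² = 2.149 kg·m².
τ = F R = (72.9)(0.490) = 35.72 N·m.
Newton's second law for rotation, τ = Iα, gives α = τ/I = 35.72/2.149 = 16.62 rad/s².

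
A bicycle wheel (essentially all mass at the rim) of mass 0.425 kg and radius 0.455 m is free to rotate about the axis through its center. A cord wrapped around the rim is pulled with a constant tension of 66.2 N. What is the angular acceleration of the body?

I = MR² = (0.425)(0.455)² = 0.08799 kg·m².
τ = F R = (66.2)(0.455) = 30.12 N·m.
Newton's second law for rotation, τ = Iα, gives α = τ/I = 30.12/0.08799 = 342.3 rad/s².

α ≈ 342 rad/s²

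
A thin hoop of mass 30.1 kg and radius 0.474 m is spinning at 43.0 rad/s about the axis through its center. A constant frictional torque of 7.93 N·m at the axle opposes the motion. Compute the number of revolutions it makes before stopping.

I = MR² = (30.1)(0.474)² = 6.763 kg·m².
The net torque has magnitude 7.93 N·m, opposing ω.
|α| = τ/I = 7.930/6.763 = 1.173 rad/s² (deceleration).
ω² = ω₀² − 2|α|θ with ω = 0 ⇒ θ = ω₀²/(2|α|) = 788.4 rad = 125.5 rev.

≈ 125 revolutions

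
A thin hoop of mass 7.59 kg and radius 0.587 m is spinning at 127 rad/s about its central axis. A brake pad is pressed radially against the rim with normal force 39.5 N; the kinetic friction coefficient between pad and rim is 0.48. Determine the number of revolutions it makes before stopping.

I = MR² = (7.59)(0.587)² = 2.615 kg·m².
Friction force f = μN = (0.48)(39.5) = 18.96 N at the rim; torque magnitude τ = fR = 11.13 N·m, opposing ω.
|α| = τ/I = 11.13/2.615 = 4.256 rad/s² (deceleration).
ω² = ω₀² − 2|α|θ with ω = 0 ⇒ θ = ω₀²/(2|α|) = 1895 rad = 301.6 rev.

≈ 302 revolutions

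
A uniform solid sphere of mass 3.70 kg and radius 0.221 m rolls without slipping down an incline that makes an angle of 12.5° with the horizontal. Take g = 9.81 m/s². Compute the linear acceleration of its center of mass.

a ≈ 1.52 m/s²

Translation along the incline: Mg sinθ − f = Ma.
Rotation about the center: fR = Iα with I = (2/5)MR². No-slip gives a = αR, so f = (I/R²)a = (2/5)M a.
Substituting: Mg sinθ = (1 + 0.4000)Ma, so a = g sinθ/(1 + 0.4000) = (9.81) sin 12.5° / 1.400 = 1.517 m/s².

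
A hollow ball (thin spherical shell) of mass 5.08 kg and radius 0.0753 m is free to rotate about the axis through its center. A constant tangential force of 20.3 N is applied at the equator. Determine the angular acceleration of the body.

α ≈ 79.6 rad/s²

I = (2/3)MR² = (2/3)(5.08)(0.0753)² = 0.01920 kg·m².
τ = F R = (20.3)(0.0753) = 1.529 N·m.
From τ = Iα: α = 1.529/0.01920 = 79.60 rad/s².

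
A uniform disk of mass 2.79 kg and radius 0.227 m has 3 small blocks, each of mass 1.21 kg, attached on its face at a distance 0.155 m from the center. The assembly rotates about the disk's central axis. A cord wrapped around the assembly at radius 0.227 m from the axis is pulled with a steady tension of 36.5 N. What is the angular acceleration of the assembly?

α ≈ 52.1 rad/s²

I_disk = ½MR² = ½(2.79)(0.227)² = 0.07188 kg·m².
I_blocks = 3·m·r² = 3(1.21)(0.155)² = 0.08721 kg·m².
Total I = 0.1591 kg·m².
τ = F r = (36.5)(0.227) = 8.286 N·m.
α = τ/I = 8.286/0.1591 = 52.08 rad/s².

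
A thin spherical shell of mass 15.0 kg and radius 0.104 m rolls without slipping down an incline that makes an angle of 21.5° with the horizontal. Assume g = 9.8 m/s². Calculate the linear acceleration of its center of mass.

a ≈ 2.16 m/s²

Translation along the incline: Mg sinθ − f = Ma.
Rotation about the center: fR = Iα with I = (2/3)MR². No-slip gives a = αR, so f = (I/R²)a = (2/3)M a.
Substituting: Mg sinθ = (1 + 0.6667)Ma, so a = g sinθ/(1 + 0.6667) = (9.8) sin 21.5° / 1.667 = 2.155 m/s².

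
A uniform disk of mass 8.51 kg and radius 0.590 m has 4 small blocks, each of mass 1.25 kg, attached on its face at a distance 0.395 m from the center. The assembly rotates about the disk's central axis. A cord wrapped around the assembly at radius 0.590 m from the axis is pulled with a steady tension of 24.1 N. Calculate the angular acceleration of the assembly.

I_disk = ½MR² = ½(8.51)(0.590)² = 1.481 kg·m².
I_blocks = 4·m·r² = 4(1.25)(0.395)² = 0.7801 kg·m².
Total I = 2.261 kg·m².
τ = F r = (24.1)(0.590) = 14.22 N·m.
α = τ/I = 14.22/2.261 = 6.288 rad/s².

α ≈ 6.29 rad/s²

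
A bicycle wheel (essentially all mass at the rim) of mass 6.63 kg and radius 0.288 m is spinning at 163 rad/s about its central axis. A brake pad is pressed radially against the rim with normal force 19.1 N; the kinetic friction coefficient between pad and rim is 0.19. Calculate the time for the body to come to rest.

I = MR² = (6.63)(0.288)² = 0.5499 kg·m².
Friction force f = μN = (0.19)(19.1) = 3.629 N at the rim; torque magnitude τ = fR = 1.045 N·m, opposing ω.
|α| = τ/I = 1.045/0.5499 = 1.901 rad/s² (deceleration).
0 = ω₀ − |α|t ⇒ t = ω₀/|α| = 163/1.901 = 85.76 s.

t ≈ 85.8 s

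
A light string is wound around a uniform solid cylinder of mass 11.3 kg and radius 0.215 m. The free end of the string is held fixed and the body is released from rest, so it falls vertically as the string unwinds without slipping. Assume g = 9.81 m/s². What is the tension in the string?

Translation: Mg − T = Ma. Rotation about the center: TR = Iα with I = ½MR².
With a = αR: T = (I/R²)a = (1/2)M a, so Mg = (1 + 0.5000)Ma.
a = g/(1 + 0.5000) = 9.81/1.500 = 6.540 m/s².
T = 0.5000·M·a = (0.5000)(11.3)(6.540) = 36.95 N.

T ≈ 37.0 N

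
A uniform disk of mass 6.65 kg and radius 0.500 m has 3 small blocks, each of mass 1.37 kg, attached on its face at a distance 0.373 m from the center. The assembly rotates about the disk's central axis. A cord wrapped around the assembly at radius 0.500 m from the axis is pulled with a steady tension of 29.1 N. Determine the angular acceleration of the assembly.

α ≈ 10.4 rad/s²

I_disk = ½MR² = ½(6.65)(0.500)² = 0.8313 kg·m².
I_blocks = 3·m·r² = 3(1.37)(0.373)² = 0.5718 kg·m².
Total I = 1.403 kg·m².
τ = F r = (29.1)(0.500) = 14.55 N·m.
α = τ/I = 14.55/1.403 = 10.37 rad/s².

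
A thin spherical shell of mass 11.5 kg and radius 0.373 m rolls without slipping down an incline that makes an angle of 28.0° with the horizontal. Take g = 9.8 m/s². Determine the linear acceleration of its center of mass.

Translation along the incline: Mg sinθ − f = Ma.
Rotation about the center: fR = Iα with I = (2/3)MR². No-slip gives a = αR, so f = (I/R²)a = (2/3)M a.
Substituting: Mg sinθ = (1 + 0.6667)Ma, so a = g sinθ/(1 + 0.6667) = (9.8) sin 28.0° / 1.667 = 2.760 m/s².

a ≈ 2.76 m/s²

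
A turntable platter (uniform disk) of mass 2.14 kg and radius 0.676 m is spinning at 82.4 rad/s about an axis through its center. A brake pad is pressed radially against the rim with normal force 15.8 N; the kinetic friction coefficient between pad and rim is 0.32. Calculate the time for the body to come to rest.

I = ½MR² = (1/2)(2.14)(0.676)² = 0.4890 kg·m².
Friction force f = μN = (0.32)(15.8) = 5.056 N at the rim; torque magnitude τ = fR = 3.418 N·m, opposing ω.
|α| = τ/I = 3.418/0.4890 = 6.990 rad/s² (deceleration).
0 = ω₀ − |α|t ⇒ t = ω₀/|α| = 82.4/6.990 = 11.79 s.

t ≈ 11.8 s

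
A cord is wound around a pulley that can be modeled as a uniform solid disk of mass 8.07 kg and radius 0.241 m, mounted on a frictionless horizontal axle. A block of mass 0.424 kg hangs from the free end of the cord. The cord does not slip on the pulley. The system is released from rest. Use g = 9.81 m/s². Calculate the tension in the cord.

I = ½MR² = (1/2)(8.07)(0.241)² = 0.2344 kg·m².
Block: mg − T = ma. Pulley: TR = Iα. No-slip: a = αR, so T = (I/R²)a = 4.035·a.
Then mg = (m + 4.035)a, so a = (0.424)(9.81)/(0.424 + 4.035) = 0.9328 m/s².
T = 4.035·a = 3.764 N.

T ≈ 3.76 N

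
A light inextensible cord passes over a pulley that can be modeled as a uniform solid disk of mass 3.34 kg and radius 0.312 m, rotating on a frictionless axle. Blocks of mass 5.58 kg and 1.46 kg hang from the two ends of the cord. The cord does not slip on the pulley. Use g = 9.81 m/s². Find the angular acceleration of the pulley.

α ≈ 14.9 rad/s²

I = ½MR² = (1/2)(3.34)(0.312)² = 0.1626 kg·m².
Heavier block: m₁g − T₁ = m₁a. Lighter block: T₂ − m₂g = m₂a.
Pulley: (T₁ − T₂)R = Iα = I(a/R), so T₁ − T₂ = (I/R²)a = (1/2)M_p a = 1.670·a.
Adding the three: (m₁ − m₂)g = (m₁ + m₂ + 1.670)a, so a = (5.58 − 1.46)(9.81)/(5.58 + 1.46 + 1.670) = 4.640 m/s².
α = a/R = 4.640/0.312 = 14.87 rad/s².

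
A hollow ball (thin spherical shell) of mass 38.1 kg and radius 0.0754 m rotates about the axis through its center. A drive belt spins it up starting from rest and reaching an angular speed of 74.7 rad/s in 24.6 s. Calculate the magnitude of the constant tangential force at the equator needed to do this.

F ≈ 5.82 N

I = (2/3)MR² = (2/3)(38.1)(0.0754)² = 0.1444 kg·m².
α = Δω/Δt = (74.7 − 0)/24.6 = 3.037 rad/s².
The required torque is τ = Iα = (0.1444)(3.037) = 0.4385 N·m.
A tangential force at the equator gives τ = FR, so F = τ/R = 0.4385/0.0754 = 5.816 N.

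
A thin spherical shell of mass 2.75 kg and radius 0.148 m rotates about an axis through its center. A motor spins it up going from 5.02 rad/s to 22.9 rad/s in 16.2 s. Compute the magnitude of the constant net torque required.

τ ≈ 0.0443 N·m

I = (2/3)MR² = (2/3)(2.75)(0.148)² = 0.04016 kg·m².
α = Δω/Δt = (22.9 − 5.02)/16.2 = 1.104 rad/s².
τ = Iα = (0.04016)(1.104) = 0.04432 N·m.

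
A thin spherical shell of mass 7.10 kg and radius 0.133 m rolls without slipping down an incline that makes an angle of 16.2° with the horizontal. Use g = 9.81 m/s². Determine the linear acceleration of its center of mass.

Translation along the incline: Mg sinθ − f = Ma.
Rotation about the center: fR = Iα with I = (2/3)MR². No-slip gives a = αR, so f = (I/R²)a = (2/3)M a.
Substituting: Mg sinθ = (1 + 0.6667)Ma, so a = g sinθ/(1 + 0.6667) = (9.81) sin 16.2° / 1.667 = 1.642 m/s².

a ≈ 1.64 m/s²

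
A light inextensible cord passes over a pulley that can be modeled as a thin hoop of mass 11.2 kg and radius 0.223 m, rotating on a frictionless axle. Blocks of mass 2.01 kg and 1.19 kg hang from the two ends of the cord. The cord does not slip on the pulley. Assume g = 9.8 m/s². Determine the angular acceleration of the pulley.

α ≈ 2.50 rad/s²

I = MR² = (11.2)(0.223)² = 0.5570 kg·m².
Heavier block: m₁g − T₁ = m₁a. Lighter block: T₂ − m₂g = m₂a.
Pulley: (T₁ − T₂)R = Iα = I(a/R), so T₁ − T₂ = (I/R²)a = 1·M_p a = 11.20·a.
Adding the three: (m₁ − m₂)g = (m₁ + m₂ + 11.20)a, so a = (2.01 − 1.19)(9.8)/(2.01 + 1.19 + 11.20) = 0.5581 m/s².
α = a/R = 0.5581/0.223 = 2.502 rad/s².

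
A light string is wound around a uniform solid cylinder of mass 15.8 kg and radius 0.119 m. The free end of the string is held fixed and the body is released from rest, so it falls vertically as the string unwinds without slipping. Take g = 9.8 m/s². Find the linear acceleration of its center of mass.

Translation: Mg − T = Ma. Rotation about the center: TR = Iα with I = ½MR².
With a = αR: T = (I/R²)a = (1/2)M a, so Mg = (1 + 0.5000)Ma.
a = g/(1 + 0.5000) = 9.8/1.500 = 6.533 m/s².

a ≈ 6.53 m/s²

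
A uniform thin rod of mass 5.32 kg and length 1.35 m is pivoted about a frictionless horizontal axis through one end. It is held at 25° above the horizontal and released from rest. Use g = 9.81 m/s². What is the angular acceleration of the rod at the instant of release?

About the pivot, I = (1/3)ML² = (1/3)(5.32)(1.35)² = 3.232 kg·m².
The weight acts at the center, a distance L/2 = 0.6750 m from the pivot; τ = Mg(L/2) cos 25° = 31.93 N·m.
α = τ/I = 31.93/3.232 = 9.879 rad/s².

α ≈ 9.88 rad/s²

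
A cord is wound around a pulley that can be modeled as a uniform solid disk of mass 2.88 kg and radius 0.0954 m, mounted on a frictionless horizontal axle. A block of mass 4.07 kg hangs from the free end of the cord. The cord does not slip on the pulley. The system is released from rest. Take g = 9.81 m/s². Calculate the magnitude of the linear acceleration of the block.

a ≈ 7.25 m/s²

I = ½MR² = (1/2)(2.88)(0.0954)² = 0.01311 kg·m².
Block: mg − T = ma. Pulley: TR = Iα. No-slip: a = αR, so T = (I/R²)a = 1.440·a.
Then mg = (m + 1.440)a, so a = (4.07)(9.81)/(4.07 + 1.440) = 7.246 m/s².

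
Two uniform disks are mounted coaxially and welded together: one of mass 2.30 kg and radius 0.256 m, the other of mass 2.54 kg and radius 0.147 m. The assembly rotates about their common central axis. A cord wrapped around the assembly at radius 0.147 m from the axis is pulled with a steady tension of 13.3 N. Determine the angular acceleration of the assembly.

I = ½M₁R₁² + ½M₂R₂² = ½(2.30)(0.256)² + ½(2.54)(0.147)² = 0.1028 kg·m².
τ = F r = (13.3)(0.147) = 1.955 N·m.
α = τ/I = 1.955/0.1028 = 19.02 rad/s².

α ≈ 19.0 rad/s²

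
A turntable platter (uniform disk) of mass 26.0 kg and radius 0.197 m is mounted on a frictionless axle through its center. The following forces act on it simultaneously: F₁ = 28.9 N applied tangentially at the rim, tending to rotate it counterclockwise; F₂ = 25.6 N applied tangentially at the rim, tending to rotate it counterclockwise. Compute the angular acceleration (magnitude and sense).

α ≈ 21.3 rad/s², counterclockwise

I = ½MR² = (1/2)(26.0)(0.197)² = 0.5045 kg·m².
Taking counterclockwise as positive: τ₁ = +(28.9)(0.197) = +5.693 N·m; τ₂ = +(25.6)(0.197) = +5.043 N·m.
Net torque τ = 10.74 N·m.
α = τ/I = 10.74/0.5045 = 21.28 rad/s².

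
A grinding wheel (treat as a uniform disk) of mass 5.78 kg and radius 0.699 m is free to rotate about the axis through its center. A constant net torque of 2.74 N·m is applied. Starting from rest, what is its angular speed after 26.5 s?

I = ½MR² = (1/2)(5.78)(0.699)² = 1.412 kg·m².
α = τ/I = 2.74/1.412 = 1.940 rad/s².
ω = ω₀ + αt = 0 + (1.940)(26.5) = 51.42 rad/s.

ω ≈ 51.4 rad/s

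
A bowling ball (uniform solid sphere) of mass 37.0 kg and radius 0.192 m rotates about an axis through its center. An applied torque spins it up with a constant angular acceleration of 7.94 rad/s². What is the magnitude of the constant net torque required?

τ ≈ 4.33 N·m

I = (2/5)MR² = (2/5)(37.0)(0.192)² = 0.5456 kg·m².
τ = Iα = (0.5456)(7.940) = 4.332 N·m.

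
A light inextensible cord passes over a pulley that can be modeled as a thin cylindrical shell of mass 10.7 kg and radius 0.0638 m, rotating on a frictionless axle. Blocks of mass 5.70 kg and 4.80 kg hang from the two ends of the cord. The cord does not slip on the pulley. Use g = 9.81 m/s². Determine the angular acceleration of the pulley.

α ≈ 6.53 rad/s²

I = MR² = (10.7)(0.0638)² = 0.04355 kg·m².
Heavier block: m₁g − T₁ = m₁a. Lighter block: T₂ − m₂g = m₂a.
Pulley: (T₁ − T₂)R = Iα = I(a/R), so T₁ − T₂ = (I/R²)a = 1·M_p a = 10.70·a.
Adding the three: (m₁ − m₂)g = (m₁ + m₂ + 10.70)a, so a = (5.70 − 4.80)(9.81)/(5.70 + 4.80 + 10.70) = 0.4165 m/s².
α = a/R = 0.4165/0.0638 = 6.528 rad/s².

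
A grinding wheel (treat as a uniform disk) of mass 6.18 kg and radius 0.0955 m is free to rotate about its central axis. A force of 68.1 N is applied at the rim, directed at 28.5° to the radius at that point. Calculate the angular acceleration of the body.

I = ½MR² = (1/2)(6.18)(0.0955)² = 0.02818 kg·m².
Only the tangential component produces torque: τ = F R sinθ = (68.1)(0.0955) sin 28.5° = 3.103 N·m.
From τ = Iα: α = 3.103/0.02818 = 110.1 rad/s².

α ≈ 110 rad/s²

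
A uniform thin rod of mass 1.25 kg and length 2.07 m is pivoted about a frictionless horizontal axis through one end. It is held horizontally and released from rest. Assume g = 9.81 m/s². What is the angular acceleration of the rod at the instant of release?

α ≈ 7.11 rad/s²

About the pivot, I = (1/3)ML² = (1/3)(1.25)(2.07)² = 1.785 kg·m².
The weight acts at the center, a distance L/2 = 1.035 m from the pivot; τ = Mg(L/2) = 12.69 N·m.
α = τ/I = 12.69/1.785 = 7.109 rad/s².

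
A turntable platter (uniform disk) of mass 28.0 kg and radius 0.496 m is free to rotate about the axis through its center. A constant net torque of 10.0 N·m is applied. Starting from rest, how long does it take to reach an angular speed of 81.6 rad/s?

t ≈ 28.1 s

I = ½MR² = (1/2)(28.0)(0.496)² = 3.444 kg·m².
α = τ/I = 10.0/3.444 = 2.903 rad/s².
ω = αt ⇒ t = ω/α = 81.6/2.903 = 28.10 s.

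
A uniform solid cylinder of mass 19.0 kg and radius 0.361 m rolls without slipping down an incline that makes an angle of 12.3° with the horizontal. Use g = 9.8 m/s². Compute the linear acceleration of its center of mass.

Translation along the incline: Mg sinθ − f = Ma.
Rotation about the center: fR = Iα with I = ½MR². No-slip gives a = αR, so f = (I/R²)a = (1/2)M a.
Substituting: Mg sinθ = (1 + 0.5000)Ma, so a = g sinθ/(1 + 0.5000) = (9.8) sin 12.3° / 1.500 = 1.392 m/s².

a ≈ 1.39 m/s²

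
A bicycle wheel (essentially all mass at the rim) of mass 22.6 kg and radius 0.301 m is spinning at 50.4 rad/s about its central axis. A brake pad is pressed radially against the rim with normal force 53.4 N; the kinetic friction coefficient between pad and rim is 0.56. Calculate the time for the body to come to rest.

t ≈ 11.5 s

I = MR² = (22.6)(0.301)² = 2.048 kg·m².
Friction force f = μN = (0.56)(53.4) = 29.90 N at the rim; torque magnitude τ = fR = 9.001 N·m, opposing ω.
|α| = τ/I = 9.001/2.048 = 4.396 rad/s² (deceleration).
0 = ω₀ − |α|t ⇒ t = ω₀/|α| = 50.4/4.396 = 11.47 s.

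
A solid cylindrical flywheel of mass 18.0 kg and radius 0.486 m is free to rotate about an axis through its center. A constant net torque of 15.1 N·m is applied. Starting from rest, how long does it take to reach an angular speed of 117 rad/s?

I = ½MR² = (1/2)(18.0)(0.486)² = 2.126 kg·m².
α = τ/I = 15.1/2.126 = 7.103 rad/s².
ω = αt ⇒ t = ω/α = 117/7.103 = 16.47 s.

t ≈ 16.5 s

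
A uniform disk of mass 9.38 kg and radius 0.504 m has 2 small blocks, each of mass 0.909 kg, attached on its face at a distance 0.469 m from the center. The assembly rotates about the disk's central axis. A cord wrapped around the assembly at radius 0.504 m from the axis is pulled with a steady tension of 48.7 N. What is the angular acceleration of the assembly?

I_disk = ½MR² = ½(9.38)(0.504)² = 1.191 kg·m².
I_blocks = 2·m·r² = 2(0.909)(0.469)² = 0.3999 kg·m².
Total I = 1.591 kg·m².
τ = F r = (48.7)(0.504) = 24.54 N·m.
α = τ/I = 24.54/1.591 = 15.43 rad/s².

α ≈ 15.4 rad/s²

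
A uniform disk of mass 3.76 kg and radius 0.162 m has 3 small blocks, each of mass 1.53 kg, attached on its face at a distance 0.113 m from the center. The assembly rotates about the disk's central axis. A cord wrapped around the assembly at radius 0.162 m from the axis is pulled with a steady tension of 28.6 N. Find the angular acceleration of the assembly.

α ≈ 42.9 rad/s²

I_disk = ½MR² = ½(3.76)(0.162)² = 0.04934 kg·m².
I_blocks = 3·m·r² = 3(1.53)(0.113)² = 0.05861 kg·m².
Total I = 0.1079 kg·m².
τ = F r = (28.6)(0.162) = 4.633 N·m.
α = τ/I = 4.633/0.1079 = 42.92 rad/s².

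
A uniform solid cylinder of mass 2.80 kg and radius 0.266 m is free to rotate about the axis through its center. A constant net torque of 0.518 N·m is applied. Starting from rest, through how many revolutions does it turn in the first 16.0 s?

≈ 107 revolutions

I = ½MR² = (1/2)(2.80)(0.266)² = 0.09906 kg·m².
α = τ/I = 0.518/0.09906 = 5.229 rad/s².
θ = ½αt² = ½(5.229)(16.0)² = 669.3 rad.
Revolutions = θ/(2π) = 106.5.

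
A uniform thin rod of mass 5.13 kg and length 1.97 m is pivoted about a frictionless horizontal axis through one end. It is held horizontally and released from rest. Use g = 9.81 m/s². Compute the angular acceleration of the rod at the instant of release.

α ≈ 7.47 rad/s²

About the pivot, I = (1/3)ML² = (1/3)(5.13)(1.97)² = 6.636 kg·m².
The weight acts at the center, a distance L/2 = 0.9850 m from the pivot; τ = Mg(L/2) = 49.57 N·m.
α = τ/I = 49.57/6.636 = 7.470 rad/s².
(Equivalently α = (3g/(2L)) = 7.470 rad/s².)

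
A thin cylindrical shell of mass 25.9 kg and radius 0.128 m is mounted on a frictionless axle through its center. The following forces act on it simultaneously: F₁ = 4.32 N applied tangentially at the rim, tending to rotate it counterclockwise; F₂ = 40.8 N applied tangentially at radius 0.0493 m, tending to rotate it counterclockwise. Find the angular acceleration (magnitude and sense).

I = MR² = (25.9)(0.128)² = 0.4243 kg·m².
Taking counterclockwise as positive: τ₁ = +(4.32)(0.128) = +0.5530 N·m; τ₂ = +(40.8)(0.0493) = +2.011 N·m.
Net torque τ = 2.564 N·m.
α = τ/I = 2.564/0.4243 = 6.043 rad/s².

α ≈ 6.04 rad/s², counterclockwise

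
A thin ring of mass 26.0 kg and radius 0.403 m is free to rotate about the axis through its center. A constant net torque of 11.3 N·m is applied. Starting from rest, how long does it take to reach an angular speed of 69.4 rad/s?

I = MR² = (26.0)(0.403)² = 4.223 kg·m².
α = τ/I = 11.3/4.223 = 2.676 rad/s².
ω = αt ⇒ t = ω/α = 69.4/2.676 = 25.93 s.

t ≈ 25.9 s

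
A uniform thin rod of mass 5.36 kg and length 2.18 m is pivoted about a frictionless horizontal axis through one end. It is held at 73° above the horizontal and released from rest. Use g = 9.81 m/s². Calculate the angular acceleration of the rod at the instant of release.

α ≈ 1.97 rad/s²

About the pivot, I = (1/3)ML² = (1/3)(5.36)(2.18)² = 8.491 kg·m².
The weight acts at the center, a distance L/2 = 1.090 m from the pivot; τ = Mg(L/2) cos 73° = 16.76 N·m.
α = τ/I = 16.76/8.491 = 1.974 rad/s².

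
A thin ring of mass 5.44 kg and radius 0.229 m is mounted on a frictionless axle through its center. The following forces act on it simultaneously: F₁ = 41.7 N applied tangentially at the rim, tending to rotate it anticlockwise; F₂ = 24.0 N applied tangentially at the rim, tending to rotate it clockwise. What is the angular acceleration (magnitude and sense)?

I = MR² = (5.44)(0.229)² = 0.2853 kg·m².
Taking anticlockwise as positive: τ₁ = +(41.7)(0.229) = +9.549 N·m; τ₂ = −(24.0)(0.229) = −5.496 N·m.
Net torque τ = 4.053 N·m.
α = τ/I = 4.053/0.2853 = 14.21 rad/s².

α ≈ 14.2 rad/s², anticlockwise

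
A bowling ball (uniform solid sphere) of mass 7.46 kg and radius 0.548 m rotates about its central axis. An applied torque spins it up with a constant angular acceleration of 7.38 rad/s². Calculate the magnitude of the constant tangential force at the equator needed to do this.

I = (2/5)MR² = (2/5)(7.46)(0.548)² = 0.8961 kg·m².
The required torque is τ = Iα = (0.8961)(7.380) = 6.613 N·m.
A tangential force at the equator gives τ = FR, so F = τ/R = 6.613/0.548 = 12.07 N.

F ≈ 12.1 N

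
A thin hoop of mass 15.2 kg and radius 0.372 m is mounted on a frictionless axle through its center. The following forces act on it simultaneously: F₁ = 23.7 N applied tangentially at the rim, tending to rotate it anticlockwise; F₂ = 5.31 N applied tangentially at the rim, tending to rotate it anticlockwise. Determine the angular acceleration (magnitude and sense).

I = MR² = (15.2)(0.372)² = 2.103 kg·m².
Taking anticlockwise as positive: τ₁ = +(23.7)(0.372) = +8.816 N·m; τ₂ = +(5.31)(0.372) = +1.975 N·m.
Net torque τ = 10.79 N·m.
α = τ/I = 10.79/2.103 = 5.131 rad/s².

α ≈ 5.13 rad/s², anticlockwise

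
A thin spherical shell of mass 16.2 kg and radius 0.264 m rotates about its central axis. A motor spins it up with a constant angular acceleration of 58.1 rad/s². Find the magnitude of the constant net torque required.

τ ≈ 43.7 N·m

I = (2/3)MR² = (2/3)(16.2)(0.264)² = 0.7527 kg·m².
τ = Iα = (0.7527)(58.10) = 43.73 N·m.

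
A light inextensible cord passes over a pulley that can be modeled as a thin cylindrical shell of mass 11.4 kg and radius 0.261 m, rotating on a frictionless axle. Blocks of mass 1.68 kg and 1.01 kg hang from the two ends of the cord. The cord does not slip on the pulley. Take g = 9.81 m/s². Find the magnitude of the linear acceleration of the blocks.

I = MR² = (11.4)(0.261)² = 0.7766 kg·m².
Heavier block: m₁g − T₁ = m₁a. Lighter block: T₂ − m₂g = m₂a.
Pulley: (T₁ − T₂)R = Iα = I(a/R), so T₁ − T₂ = (I/R²)a = 1·M_p a = 11.40·a.
Adding the three: (m₁ − m₂)g = (m₁ + m₂ + 11.40)a, so a = (1.68 − 1.01)(9.81)/(1.68 + 1.01 + 11.40) = 0.4665 m/s².

a ≈ 0.466 m/s²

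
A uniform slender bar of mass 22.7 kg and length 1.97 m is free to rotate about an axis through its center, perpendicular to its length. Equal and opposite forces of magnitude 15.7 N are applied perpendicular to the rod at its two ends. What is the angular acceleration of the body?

α ≈ 4.21 rad/s²

I = (1/12)ML² = (1/12)(22.7)(1.97)² = 7.341 kg·m².
The couple gives τ = F·(L/2) + F·(L/2) = F L = (15.7)(1.97) = 30.93 N·m.
From τ = Iα: α = 30.93/7.341 = 4.213 rad/s².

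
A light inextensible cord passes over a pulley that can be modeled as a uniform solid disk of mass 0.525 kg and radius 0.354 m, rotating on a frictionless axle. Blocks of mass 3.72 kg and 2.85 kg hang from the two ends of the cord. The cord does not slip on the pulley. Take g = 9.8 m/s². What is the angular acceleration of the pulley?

I = ½MR² = (1/2)(0.525)(0.354)² = 0.03290 kg·m².
Heavier block: m₁g − T₁ = m₁a. Lighter block: T₂ − m₂g = m₂a.
Pulley: (T₁ − T₂)R = Iα = I(a/R), so T₁ − T₂ = (I/R²)a = (1/2)M_p a = 0.2625·a.
Adding the three: (m₁ − m₂)g = (m₁ + m₂ + 0.2625)a, so a = (3.72 − 2.85)(9.8)/(3.72 + 2.85 + 0.2625) = 1.248 m/s².
α = a/R = 1.248/0.354 = 3.525 rad/s².

α ≈ 3.53 rad/s²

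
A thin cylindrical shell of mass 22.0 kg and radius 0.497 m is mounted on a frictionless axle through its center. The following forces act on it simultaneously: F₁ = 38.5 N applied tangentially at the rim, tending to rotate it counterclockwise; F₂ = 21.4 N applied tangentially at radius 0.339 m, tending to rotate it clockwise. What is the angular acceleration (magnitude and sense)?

α ≈ 2.19 rad/s², counterclockwise

I = MR² = (22.0)(0.497)² = 5.434 kg·m².
Taking counterclockwise as positive: τ₁ = +(38.5)(0.497) = +19.13 N·m; τ₂ = −(21.4)(0.339) = −7.255 N·m.
Net torque τ = 11.88 N·m.
α = τ/I = 11.88/5.434 = 2.186 rad/s².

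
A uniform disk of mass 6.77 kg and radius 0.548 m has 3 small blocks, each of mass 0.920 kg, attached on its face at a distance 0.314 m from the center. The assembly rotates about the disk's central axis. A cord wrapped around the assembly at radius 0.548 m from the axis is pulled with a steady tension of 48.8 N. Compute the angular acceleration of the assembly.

α ≈ 20.8 rad/s²

I_disk = ½MR² = ½(6.77)(0.548)² = 1.017 kg·m².
I_blocks = 3·m·r² = 3(0.920)(0.314)² = 0.2721 kg·m².
Total I = 1.289 kg·m².
τ = F r = (48.8)(0.548) = 26.74 N·m.
α = τ/I = 26.74/1.289 = 20.75 rad/s².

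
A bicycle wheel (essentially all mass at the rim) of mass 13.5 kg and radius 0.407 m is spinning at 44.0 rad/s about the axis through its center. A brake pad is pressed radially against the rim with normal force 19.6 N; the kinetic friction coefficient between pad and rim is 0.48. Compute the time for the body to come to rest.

I = MR² = (13.5)(0.407)² = 2.236 kg·m².
Friction force f = μN = (0.48)(19.6) = 9.408 N at the rim; torque magnitude τ = fR = 3.829 N·m, opposing ω.
|α| = τ/I = 3.829/2.236 = 1.712 rad/s² (deceleration).
0 = ω₀ − |α|t ⇒ t = ω₀/|α| = 44.0/1.712 = 25.70 s.

t ≈ 25.7 s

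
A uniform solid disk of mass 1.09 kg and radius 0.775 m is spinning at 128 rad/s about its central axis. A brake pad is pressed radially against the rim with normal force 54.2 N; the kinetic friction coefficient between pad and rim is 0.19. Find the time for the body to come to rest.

I = ½MR² = (1/2)(1.09)(0.775)² = 0.3273 kg·m².
Friction force f = μN = (0.19)(54.2) = 10.30 N at the rim; torque magnitude τ = fR = 7.981 N·m, opposing ω.
|α| = τ/I = 7.981/0.3273 = 24.38 rad/s² (deceleration).
0 = ω₀ − |α|t ⇒ t = ω₀/|α| = 128/24.38 = 5.250 s.

t ≈ 5.25 s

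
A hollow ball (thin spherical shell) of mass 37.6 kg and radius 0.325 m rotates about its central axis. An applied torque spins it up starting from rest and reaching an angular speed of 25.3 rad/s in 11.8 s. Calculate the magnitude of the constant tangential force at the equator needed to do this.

I = (2/3)MR² = (2/3)(37.6)(0.325)² = 2.648 kg·m².
α = Δω/Δt = (25.3 − 0)/11.8 = 2.144 rad/s².
The required torque is τ = Iα = (2.648)(2.144) = 5.677 N·m.
A tangential force at the equator gives τ = FR, so F = τ/R = 5.677/0.325 = 17.47 N.

F ≈ 17.5 N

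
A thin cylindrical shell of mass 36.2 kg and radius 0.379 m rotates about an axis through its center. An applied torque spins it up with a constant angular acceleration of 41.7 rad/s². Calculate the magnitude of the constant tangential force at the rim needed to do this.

F ≈ 572 N

I = MR² = (36.2)(0.379)² = 5.200 kg·m².
The required torque is τ = Iα = (5.200)(41.70) = 216.8 N·m.
A tangential force at the rim gives τ = FR, so F = τ/R = 216.8/0.379 = 572.1 N.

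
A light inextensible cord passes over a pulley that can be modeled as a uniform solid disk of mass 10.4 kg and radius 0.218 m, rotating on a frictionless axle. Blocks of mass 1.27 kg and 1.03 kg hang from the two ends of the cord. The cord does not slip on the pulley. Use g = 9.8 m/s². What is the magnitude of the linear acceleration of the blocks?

a ≈ 0.314 m/s²

I = ½MR² = (1/2)(10.4)(0.218)² = 0.2471 kg·m².
Heavier block: m₁g − T₁ = m₁a. Lighter block: T₂ − m₂g = m₂a.
Pulley: (T₁ − T₂)R = Iα = I(a/R), so T₁ − T₂ = (I/R²)a = (1/2)M_p a = 5.200·a.
Adding the three: (m₁ − m₂)g = (m₁ + m₂ + 5.200)a, so a = (1.27 − 1.03)(9.8)/(1.27 + 1.03 + 5.200) = 0.3136 m/s².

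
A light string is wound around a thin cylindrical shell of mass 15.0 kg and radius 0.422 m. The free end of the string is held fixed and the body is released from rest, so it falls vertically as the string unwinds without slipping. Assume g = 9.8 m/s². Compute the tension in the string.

T ≈ 73.5 N

Translation: Mg − T = Ma. Rotation about the center: TR = Iα with I = MR².
With a = αR: T = (I/R²)a = M a, so Mg = (1 + 1.000)Ma.
a = g/(1 + 1.000) = 9.8/2.000 = 4.900 m/s².
T = 1.000·M·a = (1.000)(15.0)(4.900) = 73.50 N.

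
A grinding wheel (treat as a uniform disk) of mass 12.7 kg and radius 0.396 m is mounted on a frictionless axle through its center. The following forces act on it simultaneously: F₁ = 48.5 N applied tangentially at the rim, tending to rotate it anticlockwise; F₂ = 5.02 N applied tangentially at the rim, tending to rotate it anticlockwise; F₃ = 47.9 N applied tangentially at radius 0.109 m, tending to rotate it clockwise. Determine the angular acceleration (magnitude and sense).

I = ½MR² = (1/2)(12.7)(0.396)² = 0.9958 kg·m².
Taking anticlockwise as positive: τ₁ = +(48.5)(0.396) = +19.21 N·m; τ₂ = +(5.02)(0.396) = +1.988 N·m; τ₃ = −(47.9)(0.109) = −5.221 N·m.
Net torque τ = 15.97 N·m.
α = τ/I = 15.97/0.9958 = 16.04 rad/s².

α ≈ 16.0 rad/s², anticlockwise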